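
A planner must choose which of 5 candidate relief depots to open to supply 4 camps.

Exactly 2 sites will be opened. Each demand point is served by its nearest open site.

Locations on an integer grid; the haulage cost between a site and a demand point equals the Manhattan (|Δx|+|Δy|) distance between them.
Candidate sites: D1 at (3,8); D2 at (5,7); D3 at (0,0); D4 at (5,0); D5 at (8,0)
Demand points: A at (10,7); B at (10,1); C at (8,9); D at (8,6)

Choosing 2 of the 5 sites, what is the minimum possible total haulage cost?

17

Open {D2, D5}.
  A→D2 5, B→D5 3, C→D2 5, D→D2 4  ⇒ total 17.
Compare {D2, D4}: total 20.
Compare {D1, D5}: total 23.
No size-2 selection does better; minimum is 17.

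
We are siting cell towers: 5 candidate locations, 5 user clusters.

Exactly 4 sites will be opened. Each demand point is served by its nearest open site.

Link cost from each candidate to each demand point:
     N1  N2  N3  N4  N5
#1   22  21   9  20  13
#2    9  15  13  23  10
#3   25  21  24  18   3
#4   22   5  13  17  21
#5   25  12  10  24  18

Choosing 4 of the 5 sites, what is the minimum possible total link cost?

Open {#1, #2, #3, #4}.
  N1→#2 9, N2→#4 5, N3→#1 9, N4→#4 17, N5→#3 3  ⇒ total 43.
Compare {#2, #3, #4, #5}: total 44.
Compare {#1, #2, #4, #5}: total 50.
No size-4 selection does better; minimum is 43.

43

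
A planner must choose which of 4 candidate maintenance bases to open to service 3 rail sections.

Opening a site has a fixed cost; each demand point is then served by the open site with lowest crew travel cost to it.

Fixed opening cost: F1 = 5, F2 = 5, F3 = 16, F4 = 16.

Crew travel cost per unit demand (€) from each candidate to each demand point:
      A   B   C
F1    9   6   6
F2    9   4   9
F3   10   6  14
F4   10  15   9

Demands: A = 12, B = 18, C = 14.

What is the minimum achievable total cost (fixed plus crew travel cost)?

Open {F1, F2}: assign each demand point to its cheapest open site.
  A→F1 12×9=108, B→F2 18×4=72, C→F1 14×6=84
  crew travel cost 264, fixed 10 → total 274.
Compare {F1, F2, F3}: crew travel cost 264 + fixed 26 = 290.
Compare {F1, F2, F4}: crew travel cost 264 + fixed 26 = 290.
Compare {F1}: crew travel cost 300 + fixed 5 = 305.
All other subsets cost ≥ 290. Minimum total cost: 274.

274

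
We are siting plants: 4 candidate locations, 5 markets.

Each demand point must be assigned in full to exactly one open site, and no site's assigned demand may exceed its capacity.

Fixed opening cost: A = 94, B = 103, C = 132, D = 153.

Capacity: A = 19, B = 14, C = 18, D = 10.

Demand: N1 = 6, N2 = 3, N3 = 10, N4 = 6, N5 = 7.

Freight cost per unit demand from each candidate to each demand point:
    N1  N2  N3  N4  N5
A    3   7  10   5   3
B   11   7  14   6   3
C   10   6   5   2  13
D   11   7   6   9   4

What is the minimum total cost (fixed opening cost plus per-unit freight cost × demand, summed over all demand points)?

348

Open {A, C}; cheapest assignment that respects the capacities:
  A (cap 19, load 16): N1, N2, N5 — cost 6×3 + 3×7 + 7×3 = 60
  C (cap 18, load 16): N3, N4 — cost 10×5 + 6×2 = 62
  Shipping 122, fixed 226 → total 348.
  Any other capacity-feasible assignment to {A, C} ships for at least 122.
Compare {A, B}: its best feasible assignment gives total 393.
Compare {A, B, C}: its best feasible assignment gives total 451.
Every other set of open sites that can feasibly serve all demand totals ≥ 393 even under its best assignment. Minimum: 348.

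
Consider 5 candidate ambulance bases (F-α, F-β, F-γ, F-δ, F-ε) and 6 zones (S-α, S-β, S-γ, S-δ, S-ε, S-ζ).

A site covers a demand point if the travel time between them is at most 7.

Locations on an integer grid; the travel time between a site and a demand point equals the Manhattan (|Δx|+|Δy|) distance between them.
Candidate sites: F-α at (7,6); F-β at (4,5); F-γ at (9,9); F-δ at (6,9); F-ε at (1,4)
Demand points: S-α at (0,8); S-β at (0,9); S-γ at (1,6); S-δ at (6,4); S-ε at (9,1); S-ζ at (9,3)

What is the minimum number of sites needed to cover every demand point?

2

Coverage sets (demand points within 7 of each site):
  F-α: {S-γ, S-δ, S-ε, S-ζ}
  F-β: {S-α, S-γ, S-δ, S-ζ}
  F-γ: {S-ζ}
  F-δ: {S-α, S-β, S-δ}
  F-ε: {S-α, S-β, S-γ, S-δ}
No single site covers all 6 demand points.
But {F-α, F-δ} covers everything, so the minimum is 2.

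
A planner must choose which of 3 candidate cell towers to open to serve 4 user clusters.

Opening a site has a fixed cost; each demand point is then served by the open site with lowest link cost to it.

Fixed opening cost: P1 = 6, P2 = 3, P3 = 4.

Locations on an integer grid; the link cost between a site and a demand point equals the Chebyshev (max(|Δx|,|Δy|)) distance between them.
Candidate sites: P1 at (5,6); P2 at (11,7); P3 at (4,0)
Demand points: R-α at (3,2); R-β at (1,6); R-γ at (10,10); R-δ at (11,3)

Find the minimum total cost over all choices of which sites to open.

Open {P2, P3}: assign each demand point to its cheapest open site.
  R-α→P3 2, R-β→P3 6, R-γ→P2 3, R-δ→P2 4
  link cost 15, fixed 7 → total 22.
Compare {P1, P2}: link cost 15 + fixed 9 = 24.
Compare {P1}: link cost 19 + fixed 6 = 25.
Compare {P1, P2, P3}: link cost 13 + fixed 13 = 26.
All other subsets cost ≥ 24. Minimum total cost: 22.

22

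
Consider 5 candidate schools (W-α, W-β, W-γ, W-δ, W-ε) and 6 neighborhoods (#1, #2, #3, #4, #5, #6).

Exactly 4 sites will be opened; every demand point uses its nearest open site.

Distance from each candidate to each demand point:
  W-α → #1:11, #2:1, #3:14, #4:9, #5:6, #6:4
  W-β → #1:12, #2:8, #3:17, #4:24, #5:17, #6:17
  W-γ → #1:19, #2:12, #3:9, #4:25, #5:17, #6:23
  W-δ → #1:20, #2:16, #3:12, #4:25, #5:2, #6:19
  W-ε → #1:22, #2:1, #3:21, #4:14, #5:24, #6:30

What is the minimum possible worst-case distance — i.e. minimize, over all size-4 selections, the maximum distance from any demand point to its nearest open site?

11

Open {W-α, W-β, W-γ, W-δ}.
  Farthest demand point is #1 at distance 11 (to W-α); all others are ≤ 11.
With {W-α, W-β, W-γ, W-ε} the worst case is 11.
With {W-α, W-γ, W-δ, W-ε} the worst case is 11.
No size-4 selection achieves below 11.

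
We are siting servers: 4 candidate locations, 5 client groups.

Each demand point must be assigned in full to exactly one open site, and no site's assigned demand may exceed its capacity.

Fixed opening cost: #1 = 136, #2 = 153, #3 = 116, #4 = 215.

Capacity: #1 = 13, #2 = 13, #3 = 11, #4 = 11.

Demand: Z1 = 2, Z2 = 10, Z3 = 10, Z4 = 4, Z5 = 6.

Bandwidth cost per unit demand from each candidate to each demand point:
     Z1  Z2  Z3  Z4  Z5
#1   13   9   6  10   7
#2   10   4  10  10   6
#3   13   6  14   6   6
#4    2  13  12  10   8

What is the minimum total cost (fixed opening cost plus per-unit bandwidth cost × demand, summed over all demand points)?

585

Open {#1, #2, #3}; cheapest assignment that respects the capacities:
  #1 (cap 13, load 10): Z3 — cost 10×6 = 60
  #2 (cap 13, load 12): Z1, Z2 — cost 2×10 + 10×4 = 60
  #3 (cap 11, load 10): Z4, Z5 — cost 4×6 + 6×6 = 60
  Shipping 180, fixed 405 → total 585.
  Any other capacity-feasible assignment to {#1, #2, #3} ships for at least 180.
Compare {#1, #3, #4}: its best feasible assignment gives total 701.
Compare {#1, #2, #4}: its best feasible assignment gives total 712.
Every other set of open sites that can feasibly serve all demand totals ≥ 701 even under its best assignment. Minimum: 585.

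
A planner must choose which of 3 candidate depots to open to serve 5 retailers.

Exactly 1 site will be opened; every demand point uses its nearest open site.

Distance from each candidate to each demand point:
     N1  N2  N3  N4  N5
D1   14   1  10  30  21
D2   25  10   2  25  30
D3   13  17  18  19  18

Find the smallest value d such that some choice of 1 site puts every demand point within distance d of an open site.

Open {D3}.
  Farthest demand point is N4 at distance 19 (to D3); all others are ≤ 19.
With {D1} the worst case is 30.
With {D2} the worst case is 30.
No size-1 selection achieves below 19.

19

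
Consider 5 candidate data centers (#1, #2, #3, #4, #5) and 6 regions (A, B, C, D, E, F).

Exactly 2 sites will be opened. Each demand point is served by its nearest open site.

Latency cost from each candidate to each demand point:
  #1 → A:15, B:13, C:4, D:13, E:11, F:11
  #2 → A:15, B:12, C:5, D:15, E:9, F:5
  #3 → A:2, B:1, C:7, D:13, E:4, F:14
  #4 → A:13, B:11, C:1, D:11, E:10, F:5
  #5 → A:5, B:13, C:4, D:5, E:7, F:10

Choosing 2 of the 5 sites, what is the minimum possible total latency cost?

Open {#3, #4}.
  A→#3 2, B→#3 1, C→#4 1, D→#4 11, E→#3 4, F→#4 5  ⇒ total 24.
Compare {#3, #5}: total 26.
Compare {#2, #3}: total 30.
No size-2 selection does better; minimum is 24.

24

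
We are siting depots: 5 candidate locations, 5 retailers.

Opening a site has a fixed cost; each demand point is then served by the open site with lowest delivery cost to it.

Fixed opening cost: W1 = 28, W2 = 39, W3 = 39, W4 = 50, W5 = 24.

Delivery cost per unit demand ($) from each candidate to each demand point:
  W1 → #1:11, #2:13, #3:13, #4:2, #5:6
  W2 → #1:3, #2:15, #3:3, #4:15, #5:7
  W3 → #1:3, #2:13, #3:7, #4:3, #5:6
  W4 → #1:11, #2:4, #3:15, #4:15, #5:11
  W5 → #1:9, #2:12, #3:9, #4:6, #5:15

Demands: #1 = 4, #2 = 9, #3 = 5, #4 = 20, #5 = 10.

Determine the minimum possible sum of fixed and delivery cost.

280

Open {W1, W2, W4}: assign each demand point to its cheapest open site.
  #1→W2 4×3=12, #2→W4 9×4=36, #3→W2 5×3=15, #4→W1 20×2=40, #5→W1 10×6=60
  delivery cost 163, fixed 117 → total 280.
Compare {W3, W4}: delivery cost 203 + fixed 89 = 292.
Compare {W1, W3, W4}: delivery cost 183 + fixed 117 = 300.
Compare {W1, W2, W4, W5}: delivery cost 163 + fixed 141 = 304.
All other subsets cost ≥ 292. Minimum total cost: 280.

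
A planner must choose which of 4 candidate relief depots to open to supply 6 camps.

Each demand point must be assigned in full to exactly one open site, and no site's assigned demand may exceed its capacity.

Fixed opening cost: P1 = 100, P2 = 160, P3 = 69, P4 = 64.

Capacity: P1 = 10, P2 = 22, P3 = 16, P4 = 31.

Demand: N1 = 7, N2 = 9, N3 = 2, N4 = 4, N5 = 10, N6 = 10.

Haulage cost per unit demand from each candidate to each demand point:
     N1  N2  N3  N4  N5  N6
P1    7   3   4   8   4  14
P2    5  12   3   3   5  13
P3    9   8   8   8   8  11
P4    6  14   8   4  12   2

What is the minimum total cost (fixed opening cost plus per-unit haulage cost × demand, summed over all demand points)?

Open {P3, P4}; cheapest assignment that respects the capacities:
  P3 (cap 16, load 11): N2, N3 — cost 9×8 + 2×8 = 88
  P4 (cap 31, load 31): N1, N4, N5, N6 — cost 7×6 + 4×4 + 10×12 + 10×2 = 198
  Shipping 286, fixed 133 → total 419.
  Any other capacity-feasible assignment to {P3, P4} ships for at least 286.
Compare {P1, P3, P4}: its best feasible assignment gives total 434.
Compare {P2, P4}: its best feasible assignment gives total 466.
Every other set of open sites that can feasibly serve all demand totals ≥ 434 even under its best assignment. Minimum: 419.

419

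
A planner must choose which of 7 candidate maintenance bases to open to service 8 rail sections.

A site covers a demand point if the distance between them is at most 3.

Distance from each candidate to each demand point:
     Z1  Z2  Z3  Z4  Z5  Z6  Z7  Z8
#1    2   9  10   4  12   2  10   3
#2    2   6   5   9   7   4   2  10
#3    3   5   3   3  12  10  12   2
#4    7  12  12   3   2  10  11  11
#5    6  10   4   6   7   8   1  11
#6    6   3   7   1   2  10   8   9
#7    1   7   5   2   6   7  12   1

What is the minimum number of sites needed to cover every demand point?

Coverage sets (demand points within 3 of each site):
  #1: {Z1, Z6, Z8}
  #2: {Z1, Z7}
  #3: {Z1, Z3, Z4, Z8}
  #4: {Z4, Z5}
  #5: {Z7}
  #6: {Z2, Z4, Z5}
  #7: {Z1, Z4, Z8}
No 3 sites suffice: every size-3 union leaves at least one demand point uncovered.
But {#1, #2, #3, #6} covers everything, so the minimum is 4.

4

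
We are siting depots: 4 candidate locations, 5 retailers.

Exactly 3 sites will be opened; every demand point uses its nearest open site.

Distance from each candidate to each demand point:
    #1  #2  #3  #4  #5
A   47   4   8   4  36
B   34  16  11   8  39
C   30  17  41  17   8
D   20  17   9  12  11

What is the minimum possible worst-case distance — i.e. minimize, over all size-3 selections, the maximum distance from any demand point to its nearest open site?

20

Open {A, B, D}.
  Farthest demand point is #1 at distance 20 (to D); all others are ≤ 20.
With {A, C, D} the worst case is 20.
With {B, C, D} the worst case is 20.
No size-3 selection achieves below 20.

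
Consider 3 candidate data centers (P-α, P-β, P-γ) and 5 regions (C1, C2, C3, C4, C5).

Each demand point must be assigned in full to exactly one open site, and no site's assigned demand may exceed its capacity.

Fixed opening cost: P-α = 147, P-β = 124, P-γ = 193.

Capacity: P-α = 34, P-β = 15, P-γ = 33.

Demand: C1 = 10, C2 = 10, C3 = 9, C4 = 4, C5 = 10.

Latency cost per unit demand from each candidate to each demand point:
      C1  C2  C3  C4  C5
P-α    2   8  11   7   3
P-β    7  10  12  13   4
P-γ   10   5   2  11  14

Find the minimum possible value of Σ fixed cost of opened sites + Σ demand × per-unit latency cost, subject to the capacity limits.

486

Open {P-α, P-γ}; cheapest assignment that respects the capacities:
  P-α (cap 34, load 24): C1, C4, C5 — cost 10×2 + 4×7 + 10×3 = 78
  P-γ (cap 33, load 19): C2, C3 — cost 10×5 + 9×2 = 68
  Shipping 146, fixed 340 → total 486.
  Any other capacity-feasible assignment to {P-α, P-γ} ships for at least 146.
Compare {P-α, P-β}: its best feasible assignment gives total 537.
Compare {P-β, P-γ}: its best feasible assignment gives total 569.
Every other set of open sites that can feasibly serve all demand totals ≥ 537 even under its best assignment. Minimum: 486.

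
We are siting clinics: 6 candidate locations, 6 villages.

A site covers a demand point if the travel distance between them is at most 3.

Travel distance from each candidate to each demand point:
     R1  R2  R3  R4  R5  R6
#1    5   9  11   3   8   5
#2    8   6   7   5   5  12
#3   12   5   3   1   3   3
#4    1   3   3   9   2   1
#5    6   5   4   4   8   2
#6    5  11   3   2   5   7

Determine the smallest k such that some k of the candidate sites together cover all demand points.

Coverage sets (demand points within 3 of each site):
  #1: {R4}
  #2: {}
  #3: {R3, R4, R5, R6}
  #4: {R1, R2, R3, R5, R6}
  #5: {R6}
  #6: {R3, R4}
No single site covers all 6 demand points.
But {#1, #4} covers everything, so the minimum is 2.

2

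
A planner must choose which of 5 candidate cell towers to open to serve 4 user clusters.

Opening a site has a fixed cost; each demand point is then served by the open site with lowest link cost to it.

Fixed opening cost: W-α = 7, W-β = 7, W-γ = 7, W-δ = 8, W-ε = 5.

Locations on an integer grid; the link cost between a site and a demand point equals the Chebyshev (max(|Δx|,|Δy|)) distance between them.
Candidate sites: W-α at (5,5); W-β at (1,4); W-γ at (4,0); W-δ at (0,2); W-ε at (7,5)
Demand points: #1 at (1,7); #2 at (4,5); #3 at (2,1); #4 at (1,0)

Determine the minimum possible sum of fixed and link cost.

20

Open {W-β}: assign each demand point to its cheapest open site.
  #1→W-β 3, #2→W-β 3, #3→W-β 3, #4→W-β 4
  link cost 13, fixed 7 → total 20.
Compare {W-α}: link cost 14 + fixed 7 = 21.
Compare {W-δ}: link cost 13 + fixed 8 = 21.
Compare {W-γ}: link cost 17 + fixed 7 = 24.
All other subsets cost ≥ 21. Minimum total cost: 20.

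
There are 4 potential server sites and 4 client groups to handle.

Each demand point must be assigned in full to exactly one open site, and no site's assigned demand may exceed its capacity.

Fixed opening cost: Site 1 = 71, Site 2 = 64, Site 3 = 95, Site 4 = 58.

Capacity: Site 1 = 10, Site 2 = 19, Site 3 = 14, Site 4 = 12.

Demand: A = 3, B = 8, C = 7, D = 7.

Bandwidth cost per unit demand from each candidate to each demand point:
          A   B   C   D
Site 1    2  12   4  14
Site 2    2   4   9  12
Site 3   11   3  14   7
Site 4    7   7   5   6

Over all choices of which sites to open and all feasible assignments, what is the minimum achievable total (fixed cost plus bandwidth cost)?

Open {Site 2, Site 4}; cheapest assignment that respects the capacities:
  Site 2 (cap 19, load 18): A, B, C — cost 3×2 + 8×4 + 7×9 = 101
  Site 4 (cap 12, load 7): D — cost 7×6 = 42
  Shipping 143, fixed 122 → total 265.
  Any other capacity-feasible assignment to {Site 2, Site 4} ships for at least 143.
Compare {Site 1, Site 2}: its best feasible assignment gives total 285.
Compare {Site 1, Site 2, Site 4}: its best feasible assignment gives total 301.
Every other set of open sites that can feasibly serve all demand totals ≥ 285 even under its best assignment. Minimum: 265.

265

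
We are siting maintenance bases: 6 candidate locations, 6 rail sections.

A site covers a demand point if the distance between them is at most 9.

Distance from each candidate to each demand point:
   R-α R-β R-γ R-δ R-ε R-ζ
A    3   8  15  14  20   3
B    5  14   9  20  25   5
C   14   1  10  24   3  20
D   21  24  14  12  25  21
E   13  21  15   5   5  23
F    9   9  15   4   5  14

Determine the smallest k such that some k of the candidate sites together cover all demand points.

2

Coverage sets (demand points within 9 of each site):
  A: {R-α, R-β, R-ζ}
  B: {R-α, R-γ, R-ζ}
  C: {R-β, R-ε}
  D: {}
  E: {R-δ, R-ε}
  F: {R-α, R-β, R-δ, R-ε}
No single site covers all 6 demand points.
But {B, F} covers everything, so the minimum is 2.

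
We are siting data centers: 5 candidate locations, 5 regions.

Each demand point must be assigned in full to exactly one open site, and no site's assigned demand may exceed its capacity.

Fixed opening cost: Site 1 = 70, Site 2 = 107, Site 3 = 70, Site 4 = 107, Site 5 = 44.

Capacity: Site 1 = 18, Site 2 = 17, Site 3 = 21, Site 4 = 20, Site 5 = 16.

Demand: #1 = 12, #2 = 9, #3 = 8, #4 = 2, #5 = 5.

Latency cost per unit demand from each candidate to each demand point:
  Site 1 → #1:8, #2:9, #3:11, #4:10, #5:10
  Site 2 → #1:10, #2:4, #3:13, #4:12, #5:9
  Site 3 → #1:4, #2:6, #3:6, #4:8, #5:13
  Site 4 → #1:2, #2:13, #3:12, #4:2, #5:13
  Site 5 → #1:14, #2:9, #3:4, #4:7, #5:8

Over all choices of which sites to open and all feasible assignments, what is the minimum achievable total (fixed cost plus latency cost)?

Open {Site 3, Site 5}; cheapest assignment that respects the capacities:
  Site 3 (cap 21, load 21): #1, #2 — cost 12×4 + 9×6 = 102
  Site 5 (cap 16, load 15): #3, #4, #5 — cost 8×4 + 2×7 + 5×8 = 86
  Shipping 188, fixed 114 → total 302.
  Any other capacity-feasible assignment to {Site 3, Site 5} ships for at least 188.
Compare {Site 3, Site 4}: its best feasible assignment gives total 372.
Compare {Site 1, Site 3, Site 5}: its best feasible assignment gives total 372.
Every other set of open sites that can feasibly serve all demand totals ≥ 372 even under its best assignment. Minimum: 302.

302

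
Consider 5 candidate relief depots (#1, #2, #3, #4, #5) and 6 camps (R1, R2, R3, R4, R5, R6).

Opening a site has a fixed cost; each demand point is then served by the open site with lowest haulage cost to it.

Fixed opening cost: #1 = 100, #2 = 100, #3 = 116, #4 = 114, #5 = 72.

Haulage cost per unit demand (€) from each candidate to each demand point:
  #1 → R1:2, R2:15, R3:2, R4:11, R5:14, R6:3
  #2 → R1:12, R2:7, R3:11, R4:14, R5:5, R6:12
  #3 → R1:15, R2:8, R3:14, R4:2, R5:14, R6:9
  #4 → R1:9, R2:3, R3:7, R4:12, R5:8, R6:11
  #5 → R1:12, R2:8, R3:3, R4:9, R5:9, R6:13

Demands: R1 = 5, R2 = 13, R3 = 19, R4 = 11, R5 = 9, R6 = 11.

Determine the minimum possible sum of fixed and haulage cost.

527

Open {#1, #4}: assign each demand point to its cheapest open site.
  R1→#1 5×2=10, R2→#4 13×3=39, R3→#1 19×2=38, R4→#1 11×11=121, R5→#4 9×8=72, R6→#1 11×3=33
  haulage cost 313, fixed 214 → total 527.
Compare {#1, #5}: haulage cost 365 + fixed 172 = 537.
Compare {#1, #2}: haulage cost 338 + fixed 200 = 538.
Compare {#1, #3, #4}: haulage cost 214 + fixed 330 = 544.
All other subsets cost ≥ 537. Minimum total cost: 527.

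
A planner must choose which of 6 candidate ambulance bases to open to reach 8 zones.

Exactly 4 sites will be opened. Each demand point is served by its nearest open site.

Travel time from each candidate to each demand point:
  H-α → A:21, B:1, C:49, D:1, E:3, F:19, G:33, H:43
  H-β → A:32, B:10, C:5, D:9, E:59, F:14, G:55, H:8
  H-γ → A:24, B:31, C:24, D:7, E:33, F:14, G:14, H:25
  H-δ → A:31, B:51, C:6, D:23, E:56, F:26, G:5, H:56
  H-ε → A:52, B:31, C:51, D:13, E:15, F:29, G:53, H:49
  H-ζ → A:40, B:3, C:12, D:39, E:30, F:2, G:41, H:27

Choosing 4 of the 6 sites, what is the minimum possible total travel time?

Open {H-α, H-β, H-δ, H-ζ}.
  A→H-α 21, B→H-α 1, C→H-β 5, D→H-α 1, E→H-α 3, F→H-ζ 2, G→H-δ 5, H→H-β 8  ⇒ total 46.
Compare {H-α, H-β, H-γ, H-ζ}: total 55.
Compare {H-α, H-β, H-γ, H-δ}: total 58.
No size-4 selection does better; minimum is 46.

46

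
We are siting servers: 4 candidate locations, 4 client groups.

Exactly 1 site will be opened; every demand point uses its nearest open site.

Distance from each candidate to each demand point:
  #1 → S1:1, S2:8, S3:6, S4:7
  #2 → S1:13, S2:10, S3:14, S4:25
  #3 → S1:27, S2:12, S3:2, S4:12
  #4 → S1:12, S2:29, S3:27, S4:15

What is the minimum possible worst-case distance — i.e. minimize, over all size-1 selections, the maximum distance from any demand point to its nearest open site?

Open {#1}.
  Farthest demand point is S2 at distance 8 (to #1); all others are ≤ 8.
With {#2} the worst case is 25.
With {#3} the worst case is 27.
No size-1 selection achieves below 8.

8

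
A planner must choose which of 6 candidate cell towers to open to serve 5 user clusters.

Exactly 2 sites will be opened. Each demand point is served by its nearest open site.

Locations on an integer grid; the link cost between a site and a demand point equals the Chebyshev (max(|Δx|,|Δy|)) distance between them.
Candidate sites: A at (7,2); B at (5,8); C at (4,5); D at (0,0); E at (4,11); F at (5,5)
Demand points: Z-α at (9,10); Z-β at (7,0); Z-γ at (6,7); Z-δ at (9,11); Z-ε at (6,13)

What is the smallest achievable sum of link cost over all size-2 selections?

Open {A, B}.
  Z-α→B 4, Z-β→A 2, Z-γ→B 1, Z-δ→B 4, Z-ε→B 5  ⇒ total 16.
Compare {A, E}: total 18.
Compare {B, C}: total 19.
No size-2 selection does better; minimum is 16.

16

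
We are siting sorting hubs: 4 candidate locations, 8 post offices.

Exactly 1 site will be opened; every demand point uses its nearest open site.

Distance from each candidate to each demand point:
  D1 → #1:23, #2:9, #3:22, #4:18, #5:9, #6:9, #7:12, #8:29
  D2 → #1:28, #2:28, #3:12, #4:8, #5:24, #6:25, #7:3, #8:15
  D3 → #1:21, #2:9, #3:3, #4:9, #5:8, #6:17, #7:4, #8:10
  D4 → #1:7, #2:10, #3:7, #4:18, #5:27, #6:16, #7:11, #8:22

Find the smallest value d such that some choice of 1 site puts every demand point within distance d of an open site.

Open {D3}.
  Farthest demand point is #1 at distance 21 (to D3); all others are ≤ 21.
With {D4} the worst case is 27.
With {D2} the worst case is 28.
No size-1 selection achieves below 21.

21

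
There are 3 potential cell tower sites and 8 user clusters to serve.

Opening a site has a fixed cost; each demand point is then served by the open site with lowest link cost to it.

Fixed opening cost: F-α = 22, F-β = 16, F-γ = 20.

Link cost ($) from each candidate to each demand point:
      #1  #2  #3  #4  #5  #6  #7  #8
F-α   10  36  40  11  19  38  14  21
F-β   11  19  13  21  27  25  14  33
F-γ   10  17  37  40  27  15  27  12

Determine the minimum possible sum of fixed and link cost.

Open {F-β, F-γ}: assign each demand point to its cheapest open site.
  #1→F-γ 10, #2→F-γ 17, #3→F-β 13, #4→F-β 21, #5→F-β 27, #6→F-γ 15, #7→F-β 14, #8→F-γ 12
  link cost 129, fixed 36 → total 165.
Compare {F-α, F-β, F-γ}: link cost 111 + fixed 58 = 169.
Compare {F-α, F-β}: link cost 132 + fixed 38 = 170.
Compare {F-α, F-γ}: link cost 135 + fixed 42 = 177.
All other subsets cost ≥ 169. Minimum total cost: 165.

165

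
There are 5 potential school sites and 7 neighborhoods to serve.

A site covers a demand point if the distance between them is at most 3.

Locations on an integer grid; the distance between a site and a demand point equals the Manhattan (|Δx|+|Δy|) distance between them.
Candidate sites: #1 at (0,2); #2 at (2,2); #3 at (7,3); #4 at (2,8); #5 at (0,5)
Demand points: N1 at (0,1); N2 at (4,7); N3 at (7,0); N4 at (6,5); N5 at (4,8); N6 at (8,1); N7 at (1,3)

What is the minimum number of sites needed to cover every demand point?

Coverage sets (demand points within 3 of each site):
  #1: {N1, N7}
  #2: {N1, N7}
  #3: {N3, N4, N6}
  #4: {N2, N5}
  #5: {N7}
No 2 sites suffice: every size-2 union leaves at least one demand point uncovered.
But {#1, #3, #4} covers everything, so the minimum is 3.

3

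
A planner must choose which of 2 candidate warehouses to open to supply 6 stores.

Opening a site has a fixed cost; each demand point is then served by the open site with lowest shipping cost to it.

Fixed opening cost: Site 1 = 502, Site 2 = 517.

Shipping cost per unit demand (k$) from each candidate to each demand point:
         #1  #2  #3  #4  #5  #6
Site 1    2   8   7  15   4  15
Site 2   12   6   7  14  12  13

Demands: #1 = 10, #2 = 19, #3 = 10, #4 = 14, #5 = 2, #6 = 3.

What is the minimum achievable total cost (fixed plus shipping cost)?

1007

Open {Site 1}: assign each demand point to its cheapest open site.
  #1→Site 1 10×2=20, #2→Site 1 19×8=152, #3→Site 1 10×7=70, #4→Site 1 14×15=210, #5→Site 1 2×4=8, #6→Site 1 3×15=45
  shipping cost 505, fixed 502 → total 1007.
Compare {Site 2}: shipping cost 563 + fixed 517 = 1080.
Compare {Site 1, Site 2}: shipping cost 447 + fixed 1019 = 1466.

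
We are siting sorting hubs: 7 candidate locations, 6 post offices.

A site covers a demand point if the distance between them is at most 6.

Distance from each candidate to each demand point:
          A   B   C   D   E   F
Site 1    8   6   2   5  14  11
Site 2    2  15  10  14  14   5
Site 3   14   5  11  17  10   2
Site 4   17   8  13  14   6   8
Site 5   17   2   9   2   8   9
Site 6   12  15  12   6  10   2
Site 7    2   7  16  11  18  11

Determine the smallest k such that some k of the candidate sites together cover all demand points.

Coverage sets (demand points within 6 of each site):
  Site 1: {B, C, D}
  Site 2: {A, F}
  Site 3: {B, F}
  Site 4: {E}
  Site 5: {B, D}
  Site 6: {D, F}
  Site 7: {A}
No 2 sites suffice: every size-2 union leaves at least one demand point uncovered.
But {Site 1, Site 2, Site 4} covers everything, so the minimum is 3.

3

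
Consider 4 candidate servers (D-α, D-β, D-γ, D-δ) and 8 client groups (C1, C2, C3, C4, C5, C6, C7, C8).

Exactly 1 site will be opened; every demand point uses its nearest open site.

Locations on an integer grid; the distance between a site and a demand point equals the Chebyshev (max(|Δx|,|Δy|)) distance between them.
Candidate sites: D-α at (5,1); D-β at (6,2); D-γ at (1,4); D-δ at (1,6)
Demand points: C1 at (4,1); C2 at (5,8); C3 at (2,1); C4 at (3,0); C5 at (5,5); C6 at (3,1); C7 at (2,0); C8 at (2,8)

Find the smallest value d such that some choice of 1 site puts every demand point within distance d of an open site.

Open {D-γ}.
  Farthest demand point is C2 at distance 4 (to D-γ); all others are ≤ 4.
With {D-β} the worst case is 6.
With {D-δ} the worst case is 6.
No size-1 selection achieves below 4.

4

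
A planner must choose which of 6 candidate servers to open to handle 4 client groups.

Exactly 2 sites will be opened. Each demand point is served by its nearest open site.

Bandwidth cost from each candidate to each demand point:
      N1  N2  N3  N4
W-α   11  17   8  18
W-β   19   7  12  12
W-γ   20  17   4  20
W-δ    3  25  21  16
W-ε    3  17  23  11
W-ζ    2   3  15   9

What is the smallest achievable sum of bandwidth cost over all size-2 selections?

18

Open {W-γ, W-ζ}.
  N1→W-ζ 2, N2→W-ζ 3, N3→W-γ 4, N4→W-ζ 9  ⇒ total 18.
Compare {W-α, W-ζ}: total 22.
Compare {W-β, W-ζ}: total 26.
No size-2 selection does better; minimum is 18.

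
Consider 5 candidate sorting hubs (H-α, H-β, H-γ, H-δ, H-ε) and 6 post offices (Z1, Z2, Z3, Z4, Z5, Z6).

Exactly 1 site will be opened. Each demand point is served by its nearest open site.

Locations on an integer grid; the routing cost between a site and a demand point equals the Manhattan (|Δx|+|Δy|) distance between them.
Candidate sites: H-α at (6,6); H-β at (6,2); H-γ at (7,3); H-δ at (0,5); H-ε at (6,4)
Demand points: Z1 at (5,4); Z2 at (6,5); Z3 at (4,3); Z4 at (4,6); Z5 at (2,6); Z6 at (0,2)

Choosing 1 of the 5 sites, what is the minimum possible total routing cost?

Open {H-ε}.
  Z1→H-ε 1, Z2→H-ε 1, Z3→H-ε 3, Z4→H-ε 4, Z5→H-ε 6, Z6→H-ε 8  ⇒ total 23.
Compare {H-α}: total 25.
Compare {H-β}: total 29.
No size-1 selection does better; minimum is 23.

23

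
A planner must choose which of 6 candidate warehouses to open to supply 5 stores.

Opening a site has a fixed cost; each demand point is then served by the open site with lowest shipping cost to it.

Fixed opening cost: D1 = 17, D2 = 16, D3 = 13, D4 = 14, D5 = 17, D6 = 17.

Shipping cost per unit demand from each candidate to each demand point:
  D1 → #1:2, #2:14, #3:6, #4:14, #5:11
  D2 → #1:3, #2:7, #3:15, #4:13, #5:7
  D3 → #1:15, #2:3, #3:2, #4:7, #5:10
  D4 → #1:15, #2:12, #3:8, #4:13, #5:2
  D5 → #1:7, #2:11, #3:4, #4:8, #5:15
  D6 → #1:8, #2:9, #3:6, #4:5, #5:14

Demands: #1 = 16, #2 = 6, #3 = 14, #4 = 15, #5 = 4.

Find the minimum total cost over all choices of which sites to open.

Open {D1, D3, D4, D6}: assign each demand point to its cheapest open site.
  #1→D1 16×2=32, #2→D3 6×3=18, #3→D3 14×2=28, #4→D6 15×5=75, #5→D4 4×2=8
  shipping cost 161, fixed 61 → total 222.
Compare {D1, D3, D4}: shipping cost 191 + fixed 44 = 235.
Compare {D2, D3, D4, D6}: shipping cost 177 + fixed 60 = 237.
Compare {D1, D2, D3, D4, D6}: shipping cost 161 + fixed 77 = 238.
All other subsets cost ≥ 235. Minimum total cost: 222.

222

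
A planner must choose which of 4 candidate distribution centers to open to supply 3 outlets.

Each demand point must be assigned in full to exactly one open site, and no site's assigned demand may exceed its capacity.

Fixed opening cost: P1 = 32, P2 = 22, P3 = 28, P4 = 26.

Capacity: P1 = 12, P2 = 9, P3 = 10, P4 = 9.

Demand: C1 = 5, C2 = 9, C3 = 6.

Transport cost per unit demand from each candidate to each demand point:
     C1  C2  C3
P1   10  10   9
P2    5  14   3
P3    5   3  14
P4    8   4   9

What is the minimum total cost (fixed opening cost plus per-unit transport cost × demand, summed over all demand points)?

155

Open {P2, P3, P4}; cheapest assignment that respects the capacities:
  P2 (cap 9, load 6): C3 — cost 6×3 = 18
  P3 (cap 10, load 5): C1 — cost 5×5 = 25
  P4 (cap 9, load 9): C2 — cost 9×4 = 36
  Shipping 79, fixed 76 → total 155.
  Any other capacity-feasible assignment to {P2, P3, P4} ships for at least 79.
Compare {P1, P2, P3}: its best feasible assignment gives total 177.
Compare {P1, P2, P4}: its best feasible assignment gives total 184.
Every other set of open sites that can feasibly serve all demand totals ≥ 177 even under its best assignment. Minimum: 155.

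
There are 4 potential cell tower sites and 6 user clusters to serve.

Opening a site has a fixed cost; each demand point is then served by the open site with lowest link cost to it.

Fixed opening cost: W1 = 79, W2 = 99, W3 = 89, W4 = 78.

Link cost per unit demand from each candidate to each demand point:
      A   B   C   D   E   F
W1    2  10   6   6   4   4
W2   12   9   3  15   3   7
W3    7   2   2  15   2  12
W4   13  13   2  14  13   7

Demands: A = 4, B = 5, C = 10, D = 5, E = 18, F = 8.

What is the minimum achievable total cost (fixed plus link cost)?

Open {W1, W3}: assign each demand point to its cheapest open site.
  A→W1 4×2=8, B→W3 5×2=10, C→W3 10×2=20, D→W1 5×6=30, E→W3 18×2=36, F→W1 8×4=32
  link cost 136, fixed 168 → total 304.
Compare {W1}: link cost 252 + fixed 79 = 331.
Compare {W3}: link cost 265 + fixed 89 = 354.
Compare {W1, W4}: link cost 212 + fixed 157 = 369.
All other subsets cost ≥ 331. Minimum total cost: 304.

304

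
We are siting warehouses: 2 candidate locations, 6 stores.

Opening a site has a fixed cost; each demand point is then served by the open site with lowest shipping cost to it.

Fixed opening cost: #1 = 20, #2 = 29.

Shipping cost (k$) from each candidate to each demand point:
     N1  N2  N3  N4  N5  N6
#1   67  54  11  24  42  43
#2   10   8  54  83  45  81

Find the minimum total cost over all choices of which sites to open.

Open {#1, #2}: assign each demand point to its cheapest open site.
  N1→#2 10, N2→#2 8, N3→#1 11, N4→#1 24, N5→#1 42, N6→#1 43
  shipping cost 138, fixed 49 → total 187.
Compare {#1}: shipping cost 241 + fixed 20 = 261.
Compare {#2}: shipping cost 281 + fixed 29 = 310.

187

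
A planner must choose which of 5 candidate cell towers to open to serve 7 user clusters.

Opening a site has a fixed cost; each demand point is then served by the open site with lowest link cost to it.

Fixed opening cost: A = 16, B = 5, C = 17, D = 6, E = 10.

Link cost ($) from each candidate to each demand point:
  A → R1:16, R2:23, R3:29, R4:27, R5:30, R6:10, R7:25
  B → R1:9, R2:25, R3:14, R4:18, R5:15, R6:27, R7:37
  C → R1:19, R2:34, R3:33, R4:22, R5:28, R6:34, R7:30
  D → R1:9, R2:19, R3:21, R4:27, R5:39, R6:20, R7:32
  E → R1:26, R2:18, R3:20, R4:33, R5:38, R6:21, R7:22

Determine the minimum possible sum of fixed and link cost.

132

Open {B, E}: assign each demand point to its cheapest open site.
  R1→B 9, R2→E 18, R3→B 14, R4→B 18, R5→B 15, R6→E 21, R7→E 22
  link cost 117, fixed 15 → total 132.
Compare {A, B}: link cost 114 + fixed 21 = 135.
Compare {A, B, D}: link cost 110 + fixed 27 = 137.
Compare {A, B, E}: link cost 106 + fixed 31 = 137.
All other subsets cost ≥ 135. Minimum total cost: 132.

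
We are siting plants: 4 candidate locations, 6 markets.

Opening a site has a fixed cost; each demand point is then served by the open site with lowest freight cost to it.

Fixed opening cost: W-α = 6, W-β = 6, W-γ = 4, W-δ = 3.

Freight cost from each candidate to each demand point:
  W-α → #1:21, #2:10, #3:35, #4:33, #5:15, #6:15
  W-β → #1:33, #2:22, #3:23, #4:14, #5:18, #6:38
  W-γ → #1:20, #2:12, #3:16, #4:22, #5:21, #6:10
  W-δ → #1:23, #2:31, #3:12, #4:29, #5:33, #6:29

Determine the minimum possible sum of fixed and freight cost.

99

Open {W-β, W-γ, W-δ}: assign each demand point to its cheapest open site.
  #1→W-γ 20, #2→W-γ 12, #3→W-δ 12, #4→W-β 14, #5→W-β 18, #6→W-γ 10
  freight cost 86, fixed 13 → total 99.
Compare {W-β, W-γ}: freight cost 90 + fixed 10 = 100.
Compare {W-α, W-β, W-γ, W-δ}: freight cost 81 + fixed 19 = 100.
Compare {W-α, W-β, W-γ}: freight cost 85 + fixed 16 = 101.
All other subsets cost ≥ 100. Minimum total cost: 99.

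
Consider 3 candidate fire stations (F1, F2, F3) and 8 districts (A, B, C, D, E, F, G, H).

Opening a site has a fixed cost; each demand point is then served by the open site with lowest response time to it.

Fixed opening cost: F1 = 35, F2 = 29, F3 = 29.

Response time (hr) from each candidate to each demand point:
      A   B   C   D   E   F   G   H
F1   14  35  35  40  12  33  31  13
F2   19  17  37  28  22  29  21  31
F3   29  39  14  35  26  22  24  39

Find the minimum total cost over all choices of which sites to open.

232

Open {F2, F3}: assign each demand point to its cheapest open site.
  A→F2 19, B→F2 17, C→F3 14, D→F2 28, E→F2 22, F→F3 22, G→F2 21, H→F2 31
  response time 174, fixed 58 → total 232.
Compare {F2}: response time 204 + fixed 29 = 233.
Compare {F1, F2}: response time 169 + fixed 64 = 233.
Compare {F1, F3}: response time 169 + fixed 64 = 233.
All other subsets cost ≥ 233. Minimum total cost: 232.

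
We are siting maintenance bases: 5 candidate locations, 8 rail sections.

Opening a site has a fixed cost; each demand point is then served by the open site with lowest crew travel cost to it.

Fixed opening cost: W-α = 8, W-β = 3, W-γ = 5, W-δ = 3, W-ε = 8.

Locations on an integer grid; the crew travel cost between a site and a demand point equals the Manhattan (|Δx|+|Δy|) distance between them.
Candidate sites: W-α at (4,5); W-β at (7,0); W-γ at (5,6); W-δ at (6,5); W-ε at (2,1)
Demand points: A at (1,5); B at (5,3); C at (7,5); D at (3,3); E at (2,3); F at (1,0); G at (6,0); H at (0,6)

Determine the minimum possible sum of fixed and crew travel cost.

Open {W-β, W-δ, W-ε}: assign each demand point to its cheapest open site.
  A→W-δ 5, B→W-δ 3, C→W-δ 1, D→W-ε 3, E→W-ε 2, F→W-ε 2, G→W-β 1, H→W-δ 7
  crew travel cost 24, fixed 14 → total 38.
Compare {W-α, W-β}: crew travel cost 28 + fixed 11 = 39.
Compare {W-δ, W-ε}: crew travel cost 28 + fixed 11 = 39.
Compare {W-β, W-δ}: crew travel cost 34 + fixed 6 = 40.
All other subsets cost ≥ 39. Minimum total cost: 38.

38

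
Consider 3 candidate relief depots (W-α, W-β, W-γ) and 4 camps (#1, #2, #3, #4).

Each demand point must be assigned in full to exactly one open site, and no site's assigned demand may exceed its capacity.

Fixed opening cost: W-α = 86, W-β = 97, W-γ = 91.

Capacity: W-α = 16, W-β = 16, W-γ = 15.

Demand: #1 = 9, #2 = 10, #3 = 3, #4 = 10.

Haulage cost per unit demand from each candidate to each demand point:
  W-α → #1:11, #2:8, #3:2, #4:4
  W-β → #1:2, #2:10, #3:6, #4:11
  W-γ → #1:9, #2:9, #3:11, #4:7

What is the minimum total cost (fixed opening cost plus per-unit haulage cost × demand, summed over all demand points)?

Open {W-α, W-β, W-γ}; cheapest assignment that respects the capacities:
  W-α (cap 16, load 13): #3, #4 — cost 3×2 + 10×4 = 46
  W-β (cap 16, load 9): #1 — cost 9×2 = 18
  W-γ (cap 15, load 10): #2 — cost 10×9 = 90
  Shipping 154, fixed 274 → total 428.
  Any other capacity-feasible assignment to {W-α, W-β, W-γ} ships for at least 154.
Total demand is 32; every other set of sites either has combined capacity below 32 or cannot fit the demands without splitting one across sites, so {W-α, W-β, W-γ} is the only feasible choice of open sites. Minimum: 428.

428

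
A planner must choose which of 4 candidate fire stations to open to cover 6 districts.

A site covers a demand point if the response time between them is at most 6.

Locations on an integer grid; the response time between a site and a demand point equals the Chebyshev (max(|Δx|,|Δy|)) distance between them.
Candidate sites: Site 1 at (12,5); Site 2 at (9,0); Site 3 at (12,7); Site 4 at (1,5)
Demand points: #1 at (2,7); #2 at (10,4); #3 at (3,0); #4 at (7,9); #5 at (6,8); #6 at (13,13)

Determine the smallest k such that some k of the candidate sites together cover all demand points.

Coverage sets (demand points within 6 of each site):
  Site 1: {#2, #4, #5}
  Site 2: {#2, #3}
  Site 3: {#2, #4, #5, #6}
  Site 4: {#1, #3, #4, #5}
No single site covers all 6 demand points.
But {Site 3, Site 4} covers everything, so the minimum is 2.

2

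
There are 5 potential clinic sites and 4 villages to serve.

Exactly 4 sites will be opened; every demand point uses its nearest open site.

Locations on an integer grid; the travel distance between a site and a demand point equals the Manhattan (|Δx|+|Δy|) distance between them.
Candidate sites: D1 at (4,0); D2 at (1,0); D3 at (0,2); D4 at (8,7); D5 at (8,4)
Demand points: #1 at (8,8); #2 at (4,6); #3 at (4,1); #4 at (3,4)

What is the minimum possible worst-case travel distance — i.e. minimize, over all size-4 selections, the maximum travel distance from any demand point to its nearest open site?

5

Open {D1, D2, D3, D4}.
  Farthest demand point is #2 at travel distance 5 (to D4); all others are ≤ 5.
With {D1, D2, D4, D5} the worst case is 5.
With {D1, D3, D4, D5} the worst case is 5.
No size-4 selection achieves below 5.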